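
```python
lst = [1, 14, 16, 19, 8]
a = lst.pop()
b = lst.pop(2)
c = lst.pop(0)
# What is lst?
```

After line 1: lst = [1, 14, 16, 19, 8]
After line 2 (pop() -> a = 8): lst = [1, 14, 16, 19]
After line 3 (pop(2) -> b = 16): lst = [1, 14, 19]
After line 4 (pop(0) -> c = 1): lst = [14, 19]

[14, 19]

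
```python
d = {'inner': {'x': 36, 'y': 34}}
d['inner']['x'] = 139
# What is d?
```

After line 1: d = {'inner': {'x': 36, 'y': 34}}
After line 2 (inner x overwritten): d = {'inner': {'x': 139, 'y': 34}}

{'inner': {'x': 139, 'y': 34}}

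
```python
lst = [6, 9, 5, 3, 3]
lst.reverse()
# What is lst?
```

[3, 3, 5, 9, 6]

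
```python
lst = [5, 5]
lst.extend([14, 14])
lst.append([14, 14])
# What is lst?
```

After line 1: lst = [5, 5]
After line 2 (extend unpacks [14, 14]): lst = [5, 5, 14, 14]
After line 3 (append adds [14, 14] as single element): lst = [5, 5, 14, 14, [14, 14]]

[5, 5, 14, 14, [14, 14]]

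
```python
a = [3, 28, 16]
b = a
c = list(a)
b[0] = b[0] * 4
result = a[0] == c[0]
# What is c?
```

After line 1: a = [3, 28, 16]
After line 2 (b = a, alias): a = [3, 28, 16], b = [3, 28, 16]
After line 3 (c = list(a) is a copy, new object): c = [3, 28, 16]
After line 4 (b[0] = 3 * 4 = 12; mutates shared a/b): a = b = [12, 28, 16], c = [3, 28, 16]
After line 5 (a[0] = 12, c[0] = 3; result = False)

[3, 28, 16]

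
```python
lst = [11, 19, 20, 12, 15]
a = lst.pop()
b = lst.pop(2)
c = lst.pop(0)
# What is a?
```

After line 1: lst = [11, 19, 20, 12, 15]
After line 2 (pop() -> a = 15): lst = [11, 19, 20, 12]
After line 3 (pop(2) -> b = 20): lst = [11, 19, 12]
After line 4 (pop(0) -> c = 11): lst = [19, 12]

15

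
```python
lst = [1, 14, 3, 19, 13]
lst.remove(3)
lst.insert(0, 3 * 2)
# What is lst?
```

After line 1: lst = [1, 14, 3, 19, 13]
After line 2 (remove first 3): lst = [1, 14, 19, 13]
After line 3 (insert 6 at index 0): lst = [6, 1, 14, 19, 13]

[6, 1, 14, 19, 13]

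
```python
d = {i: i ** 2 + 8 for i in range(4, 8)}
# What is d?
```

{4: 24, 5: 33, 6: 44, 7: 57}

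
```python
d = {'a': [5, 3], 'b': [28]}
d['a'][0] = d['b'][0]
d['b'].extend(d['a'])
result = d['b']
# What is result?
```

After line 1: d = {'a': [5, 3], 'b': [28]}
After line 2 (a[0] = b[0] = 28): d = {'a': [28, 3], 'b': [28]}
After line 3 (b.extend(a) appends [28, 3]): d = {'a': [28, 3], 'b': [28, 28, 3]}
After line 4: result = d['b'] = [28, 28, 3]

[28, 28, 3]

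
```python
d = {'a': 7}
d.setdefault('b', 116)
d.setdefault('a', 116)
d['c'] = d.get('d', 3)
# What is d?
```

After line 1: d = {'a': 7}
After line 2 (setdefault adds 'b'=116): d = {'a': 7, 'b': 116}
After line 3 (setdefault 'a' no-op, already exists): d = {'a': 7, 'b': 116}
After line 4 (get('d', 3) returns default since 'd' not in d): d = {'a': 7, 'b': 116, 'c': 3}

{'a': 7, 'b': 116, 'c': 3}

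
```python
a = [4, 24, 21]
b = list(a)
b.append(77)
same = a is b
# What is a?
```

After line 1: a = [4, 24, 21]
After line 2 (b = list(a) is a shallow copy, new object): a = [4, 24, 21], b = [4, 24, 21]
After line 3 (append only mutates b): a = [4, 24, 21], b = [4, 24, 21, 77]
After line 4 (same = a is b; different objects -> False): same = False

[4, 24, 21]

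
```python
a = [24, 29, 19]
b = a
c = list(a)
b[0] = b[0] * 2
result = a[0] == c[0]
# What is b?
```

After line 1: a = [24, 29, 19]
After line 2 (b = a, alias): a = [24, 29, 19], b = [24, 29, 19]
After line 3 (c = list(a) is a copy, new object): c = [24, 29, 19]
After line 4 (b[0] = 24 * 2 = 48; mutates shared a/b): a = b = [48, 29, 19], c = [24, 29, 19]
After line 5 (a[0] = 48, c[0] = 24; result = False)

[48, 29, 19]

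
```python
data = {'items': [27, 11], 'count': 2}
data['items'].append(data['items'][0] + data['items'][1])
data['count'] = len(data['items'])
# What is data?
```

After line 1: data = {'items': [27, 11], 'count': 2}
After line 2 (append 27 + 11 = 38): data = {'items': [27, 11, 38], 'count': 2}
After line 3 (count = len(items) = 3): data = {'items': [27, 11, 38], 'count': 3}

{'items': [27, 11, 38], 'count': 3}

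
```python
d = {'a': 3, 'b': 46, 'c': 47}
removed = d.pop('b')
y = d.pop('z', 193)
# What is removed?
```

After line 1: d = {'a': 3, 'b': 46, 'c': 47}
After line 2 (pop 'b' returns 46): d = {'a': 3, 'c': 47}, removed = 46
After line 3 (pop 'z' missing, returns default 193): d = {'a': 3, 'c': 47}, y = 193

46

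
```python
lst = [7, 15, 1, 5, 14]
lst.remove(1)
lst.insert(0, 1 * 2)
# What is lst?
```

After line 1: lst = [7, 15, 1, 5, 14]
After line 2 (remove first 1): lst = [7, 15, 5, 14]
After line 3 (insert 2 at index 0): lst = [2, 7, 15, 5, 14]

[2, 7, 15, 5, 14]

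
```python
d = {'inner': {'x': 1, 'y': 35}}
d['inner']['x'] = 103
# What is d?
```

After line 1: d = {'inner': {'x': 1, 'y': 35}}
After line 2 (inner x overwritten): d = {'inner': {'x': 103, 'y': 35}}

{'inner': {'x': 103, 'y': 35}}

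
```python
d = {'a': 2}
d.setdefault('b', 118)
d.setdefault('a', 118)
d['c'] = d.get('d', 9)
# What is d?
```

After line 1: d = {'a': 2}
After line 2 (setdefault adds 'b'=118): d = {'a': 2, 'b': 118}
After line 3 (setdefault 'a' no-op, already exists): d = {'a': 2, 'b': 118}
After line 4 (get('d', 9) returns default since 'd' not in d): d = {'a': 2, 'b': 118, 'c': 9}

{'a': 2, 'b': 118, 'c': 9}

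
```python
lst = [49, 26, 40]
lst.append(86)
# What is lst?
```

[49, 26, 40, 86]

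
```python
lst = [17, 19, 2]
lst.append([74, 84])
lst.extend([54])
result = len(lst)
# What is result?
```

After line 1: lst = [17, 19, 2]
After line 2 (append adds [74, 84] as single element): lst = [17, 19, 2, [74, 84]]
After line 3 (extend unpacks [54], adds 54): lst = [17, 19, 2, [74, 84], 54]
After line 4: result = len(lst) = 5

5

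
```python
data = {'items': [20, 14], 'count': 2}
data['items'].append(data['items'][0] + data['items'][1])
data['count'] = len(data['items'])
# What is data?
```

After line 1: data = {'items': [20, 14], 'count': 2}
After line 2 (append 20 + 14 = 34): data = {'items': [20, 14, 34], 'count': 2}
After line 3 (count = len(items) = 3): data = {'items': [20, 14, 34], 'count': 3}

{'items': [20, 14, 34], 'count': 3}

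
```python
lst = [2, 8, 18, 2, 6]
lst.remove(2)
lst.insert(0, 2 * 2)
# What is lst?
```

After line 1: lst = [2, 8, 18, 2, 6]
After line 2 (remove first 2): lst = [8, 18, 2, 6]
After line 3 (insert 4 at index 0): lst = [4, 8, 18, 2, 6]

[4, 8, 18, 2, 6]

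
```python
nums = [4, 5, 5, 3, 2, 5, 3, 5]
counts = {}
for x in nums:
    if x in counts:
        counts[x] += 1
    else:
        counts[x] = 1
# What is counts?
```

Initial: counts = {}, nums = [4, 5, 5, 3, 2, 5, 3, 5]
See 4: counts = {4: 1}
See 5: counts = {4: 1, 5: 1}
See 5: counts = {4: 1, 5: 2}
See 3: counts = {4: 1, 5: 2, 3: 1}
See 2: counts = {4: 1, 5: 2, 3: 1, 2: 1}
See 5: counts = {4: 1, 5: 3, 3: 1, 2: 1}
See 3: counts = {4: 1, 5: 3, 3: 2, 2: 1}
See 5: counts = {4: 1, 5: 4, 3: 2, 2: 1}

{4: 1, 5: 4, 3: 2, 2: 1}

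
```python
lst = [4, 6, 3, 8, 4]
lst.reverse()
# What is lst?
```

[4, 8, 3, 6, 4]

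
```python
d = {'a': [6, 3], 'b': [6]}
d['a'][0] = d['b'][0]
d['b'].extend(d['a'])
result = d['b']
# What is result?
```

After line 1: d = {'a': [6, 3], 'b': [6]}
After line 2 (a[0] = b[0] = 6): d = {'a': [6, 3], 'b': [6]}
After line 3 (b.extend(a) appends [6, 3]): d = {'a': [6, 3], 'b': [6, 6, 3]}
After line 4: result = d['b'] = [6, 6, 3]

[6, 6, 3]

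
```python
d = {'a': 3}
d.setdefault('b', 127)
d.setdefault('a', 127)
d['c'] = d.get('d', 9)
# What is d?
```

After line 1: d = {'a': 3}
After line 2 (setdefault adds 'b'=127): d = {'a': 3, 'b': 127}
After line 3 (setdefault 'a' no-op, already exists): d = {'a': 3, 'b': 127}
After line 4 (get('d', 9) returns default since 'd' not in d): d = {'a': 3, 'b': 127, 'c': 9}

{'a': 3, 'b': 127, 'c': 9}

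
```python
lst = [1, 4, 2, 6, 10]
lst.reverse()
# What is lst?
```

[10, 6, 2, 4, 1]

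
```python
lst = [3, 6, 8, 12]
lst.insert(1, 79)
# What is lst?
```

[3, 79, 6, 8, 12]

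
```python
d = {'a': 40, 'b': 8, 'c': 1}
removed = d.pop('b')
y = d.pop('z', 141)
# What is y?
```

After line 1: d = {'a': 40, 'b': 8, 'c': 1}
After line 2 (pop 'b' returns 8): d = {'a': 40, 'c': 1}, removed = 8
After line 3 (pop 'z' missing, returns default 141): d = {'a': 40, 'c': 1}, y = 141

141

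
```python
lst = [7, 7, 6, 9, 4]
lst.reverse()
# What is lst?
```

[4, 9, 6, 7, 7]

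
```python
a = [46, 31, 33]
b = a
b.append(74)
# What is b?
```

After line 1: a = [46, 31, 33]
After line 2 (b = a is an alias, same object): a = [46, 31, 33], b = [46, 31, 33]
After line 3 (b.append mutates the shared list): a = [46, 31, 33, 74], b = [46, 31, 33, 74]

[46, 31, 33, 74]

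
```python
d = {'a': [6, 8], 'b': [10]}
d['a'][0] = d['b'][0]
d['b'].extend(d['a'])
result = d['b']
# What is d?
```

After line 1: d = {'a': [6, 8], 'b': [10]}
After line 2 (a[0] = b[0] = 10): d = {'a': [10, 8], 'b': [10]}
After line 3 (b.extend(a) appends [10, 8]): d = {'a': [10, 8], 'b': [10, 10, 8]}
After line 4: result = d['b'] = [10, 10, 8]

{'a': [10, 8], 'b': [10, 10, 8]}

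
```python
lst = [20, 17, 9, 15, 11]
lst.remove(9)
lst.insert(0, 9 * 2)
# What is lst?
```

After line 1: lst = [20, 17, 9, 15, 11]
After line 2 (remove first 9): lst = [20, 17, 15, 11]
After line 3 (insert 18 at index 0): lst = [18, 20, 17, 15, 11]

[18, 20, 17, 15, 11]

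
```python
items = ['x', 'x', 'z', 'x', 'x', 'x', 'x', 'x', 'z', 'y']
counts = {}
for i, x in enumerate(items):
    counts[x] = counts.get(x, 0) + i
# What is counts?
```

Initial: counts = {}, items = ['x', 'x', 'z', 'x', 'x', 'x', 'x', 'x', 'z', 'y']
i=0, x='x': counts = {'x': 0}
i=1, x='x': counts = {'x': 1}
i=2, x='z': counts = {'x': 1, 'z': 2}
i=3, x='x': counts = {'x': 4, 'z': 2}
i=4, x='x': counts = {'x': 8, 'z': 2}
i=5, x='x': counts = {'x': 13, 'z': 2}
i=6, x='x': counts = {'x': 19, 'z': 2}
i=7, x='x': counts = {'x': 26, 'z': 2}
i=8, x='z': counts = {'x': 26, 'z': 10}
i=9, x='y': counts = {'x': 26, 'z': 10, 'y': 9}

{'x': 26, 'z': 10, 'y': 9}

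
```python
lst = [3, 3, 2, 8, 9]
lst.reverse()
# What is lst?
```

[9, 8, 2, 3, 3]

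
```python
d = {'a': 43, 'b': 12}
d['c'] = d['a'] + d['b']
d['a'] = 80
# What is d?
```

After line 1: d = {'a': 43, 'b': 12}
After line 2 (d['c'] = 43 + 12): d = {'a': 43, 'b': 12, 'c': 55}
After line 3: d = {'a': 80, 'b': 12, 'c': 55}

{'a': 80, 'b': 12, 'c': 55}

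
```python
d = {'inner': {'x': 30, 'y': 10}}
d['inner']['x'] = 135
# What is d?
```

After line 1: d = {'inner': {'x': 30, 'y': 10}}
After line 2 (inner x overwritten): d = {'inner': {'x': 135, 'y': 10}}

{'inner': {'x': 135, 'y': 10}}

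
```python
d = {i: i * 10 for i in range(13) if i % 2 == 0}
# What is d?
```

{0: 0, 2: 20, 4: 40, 6: 60, 8: 80, 10: 100, 12: 120}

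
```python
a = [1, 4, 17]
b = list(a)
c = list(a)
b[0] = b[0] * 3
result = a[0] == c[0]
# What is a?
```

After line 1: a = [1, 4, 17]
After line 2 (b = list(a), copy): a = [1, 4, 17], b = [1, 4, 17]
After line 3 (c = list(a) is a copy, new object): c = [1, 4, 17]
After line 4 (b[0] = 1 * 3 = 3; only b mutates (copy)): a = [1, 4, 17], b = [3, 4, 17], c = [1, 4, 17]
After line 5 (a[0] = 1, c[0] = 1; result = True)

[1, 4, 17]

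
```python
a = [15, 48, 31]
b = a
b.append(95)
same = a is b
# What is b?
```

After line 1: a = [15, 48, 31]
After line 2 (b = a is an alias, same object): a = [15, 48, 31], b = [15, 48, 31]
After line 3 (b.append mutates the shared list): a = [15, 48, 31, 95], b = [15, 48, 31, 95]
After line 4 (same = a is b; same object -> True): same = True

[15, 48, 31, 95]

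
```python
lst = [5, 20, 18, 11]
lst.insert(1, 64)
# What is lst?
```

[5, 64, 20, 18, 11]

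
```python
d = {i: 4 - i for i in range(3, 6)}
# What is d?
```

{3: 1, 4: 0, 5: -1}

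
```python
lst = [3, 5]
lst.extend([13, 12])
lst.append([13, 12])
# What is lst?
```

After line 1: lst = [3, 5]
After line 2 (extend unpacks [13, 12]): lst = [3, 5, 13, 12]
After line 3 (append adds [13, 12] as single element): lst = [3, 5, 13, 12, [13, 12]]

[3, 5, 13, 12, [13, 12]]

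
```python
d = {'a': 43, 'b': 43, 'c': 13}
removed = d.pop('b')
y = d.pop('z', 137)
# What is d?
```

After line 1: d = {'a': 43, 'b': 43, 'c': 13}
After line 2 (pop 'b' returns 43): d = {'a': 43, 'c': 13}, removed = 43
After line 3 (pop 'z' missing, returns default 137): d = {'a': 43, 'c': 13}, y = 137

{'a': 43, 'c': 13}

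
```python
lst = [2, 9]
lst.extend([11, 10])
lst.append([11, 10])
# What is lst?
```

After line 1: lst = [2, 9]
After line 2 (extend unpacks [11, 10]): lst = [2, 9, 11, 10]
After line 3 (append adds [11, 10] as single element): lst = [2, 9, 11, 10, [11, 10]]

[2, 9, 11, 10, [11, 10]]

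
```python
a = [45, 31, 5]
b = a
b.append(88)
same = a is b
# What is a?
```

After line 1: a = [45, 31, 5]
After line 2 (b = a is an alias, same object): a = [45, 31, 5], b = [45, 31, 5]
After line 3 (b.append mutates the shared list): a = [45, 31, 5, 88], b = [45, 31, 5, 88]
After line 4 (same = a is b; same object -> True): same = True

[45, 31, 5, 88]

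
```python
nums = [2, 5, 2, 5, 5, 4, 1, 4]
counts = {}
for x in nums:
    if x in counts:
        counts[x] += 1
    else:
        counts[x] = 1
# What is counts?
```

Initial: counts = {}, nums = [2, 5, 2, 5, 5, 4, 1, 4]
See 2: counts = {2: 1}
See 5: counts = {2: 1, 5: 1}
See 2: counts = {2: 2, 5: 1}
See 5: counts = {2: 2, 5: 2}
See 5: counts = {2: 2, 5: 3}
See 4: counts = {2: 2, 5: 3, 4: 1}
See 1: counts = {2: 2, 5: 3, 4: 1, 1: 1}
See 4: counts = {2: 2, 5: 3, 4: 2, 1: 1}

{2: 2, 5: 3, 4: 2, 1: 1}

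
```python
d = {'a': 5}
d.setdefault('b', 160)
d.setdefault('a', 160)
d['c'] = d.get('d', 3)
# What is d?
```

After line 1: d = {'a': 5}
After line 2 (setdefault adds 'b'=160): d = {'a': 5, 'b': 160}
After line 3 (setdefault 'a' no-op, already exists): d = {'a': 5, 'b': 160}
After line 4 (get('d', 3) returns default since 'd' not in d): d = {'a': 5, 'b': 160, 'c': 3}

{'a': 5, 'b': 160, 'c': 3}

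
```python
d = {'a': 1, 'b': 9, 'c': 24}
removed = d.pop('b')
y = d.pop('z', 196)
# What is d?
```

After line 1: d = {'a': 1, 'b': 9, 'c': 24}
After line 2 (pop 'b' returns 9): d = {'a': 1, 'c': 24}, removed = 9
After line 3 (pop 'z' missing, returns default 196): d = {'a': 1, 'c': 24}, y = 196

{'a': 1, 'c': 24}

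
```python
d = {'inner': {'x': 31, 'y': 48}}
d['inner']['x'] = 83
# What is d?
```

After line 1: d = {'inner': {'x': 31, 'y': 48}}
After line 2 (inner x overwritten): d = {'inner': {'x': 83, 'y': 48}}

{'inner': {'x': 83, 'y': 48}}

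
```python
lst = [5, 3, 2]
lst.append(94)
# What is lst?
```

[5, 3, 2, 94]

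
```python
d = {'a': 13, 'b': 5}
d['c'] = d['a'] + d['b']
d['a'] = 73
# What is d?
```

After line 1: d = {'a': 13, 'b': 5}
After line 2 (d['c'] = 13 + 5): d = {'a': 13, 'b': 5, 'c': 18}
After line 3: d = {'a': 73, 'b': 5, 'c': 18}

{'a': 73, 'b': 5, 'c': 18}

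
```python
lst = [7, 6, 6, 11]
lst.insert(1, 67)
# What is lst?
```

[7, 67, 6, 6, 11]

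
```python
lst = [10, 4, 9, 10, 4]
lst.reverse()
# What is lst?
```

[4, 10, 9, 4, 10]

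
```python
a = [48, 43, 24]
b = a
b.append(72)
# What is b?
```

After line 1: a = [48, 43, 24]
After line 2 (b = a is an alias, same object): a = [48, 43, 24], b = [48, 43, 24]
After line 3 (b.append mutates the shared list): a = [48, 43, 24, 72], b = [48, 43, 24, 72]

[48, 43, 24, 72]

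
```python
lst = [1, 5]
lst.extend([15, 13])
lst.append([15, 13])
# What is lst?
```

After line 1: lst = [1, 5]
After line 2 (extend unpacks [15, 13]): lst = [1, 5, 15, 13]
After line 3 (append adds [15, 13] as single element): lst = [1, 5, 15, 13, [15, 13]]

[1, 5, 15, 13, [15, 13]]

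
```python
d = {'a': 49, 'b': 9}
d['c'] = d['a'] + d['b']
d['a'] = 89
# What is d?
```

After line 1: d = {'a': 49, 'b': 9}
After line 2 (d['c'] = 49 + 9): d = {'a': 49, 'b': 9, 'c': 58}
After line 3: d = {'a': 89, 'b': 9, 'c': 58}

{'a': 89, 'b': 9, 'c': 58}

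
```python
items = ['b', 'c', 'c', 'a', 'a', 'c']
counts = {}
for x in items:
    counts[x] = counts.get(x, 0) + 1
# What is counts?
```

Initial: counts = {}, items = ['b', 'c', 'c', 'a', 'a', 'c']
See 'b': counts = {'b': 1}
See 'c': counts = {'b': 1, 'c': 1}
See 'c': counts = {'b': 1, 'c': 2}
See 'a': counts = {'b': 1, 'c': 2, 'a': 1}
See 'a': counts = {'b': 1, 'c': 2, 'a': 2}
See 'c': counts = {'b': 1, 'c': 3, 'a': 2}

{'b': 1, 'c': 3, 'a': 2}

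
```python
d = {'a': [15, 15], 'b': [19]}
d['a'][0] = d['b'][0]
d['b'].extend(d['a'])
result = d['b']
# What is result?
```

After line 1: d = {'a': [15, 15], 'b': [19]}
After line 2 (a[0] = b[0] = 19): d = {'a': [19, 15], 'b': [19]}
After line 3 (b.extend(a) appends [19, 15]): d = {'a': [19, 15], 'b': [19, 19, 15]}
After line 4: result = d['b'] = [19, 19, 15]

[19, 19, 15]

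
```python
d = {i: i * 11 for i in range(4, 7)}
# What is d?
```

{4: 44, 5: 55, 6: 66}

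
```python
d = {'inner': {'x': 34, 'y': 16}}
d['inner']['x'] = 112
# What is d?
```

After line 1: d = {'inner': {'x': 34, 'y': 16}}
After line 2 (inner x overwritten): d = {'inner': {'x': 112, 'y': 16}}

{'inner': {'x': 112, 'y': 16}}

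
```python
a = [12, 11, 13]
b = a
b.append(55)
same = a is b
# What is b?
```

After line 1: a = [12, 11, 13]
After line 2 (b = a is an alias, same object): a = [12, 11, 13], b = [12, 11, 13]
After line 3 (b.append mutates the shared list): a = [12, 11, 13, 55], b = [12, 11, 13, 55]
After line 4 (same = a is b; same object -> True): same = True

[12, 11, 13, 55]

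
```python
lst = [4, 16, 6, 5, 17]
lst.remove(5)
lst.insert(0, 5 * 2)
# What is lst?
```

After line 1: lst = [4, 16, 6, 5, 17]
After line 2 (remove first 5): lst = [4, 16, 6, 17]
After line 3 (insert 10 at index 0): lst = [10, 4, 16, 6, 17]

[10, 4, 16, 6, 17]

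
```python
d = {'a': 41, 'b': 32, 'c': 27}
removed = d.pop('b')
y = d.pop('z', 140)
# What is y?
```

After line 1: d = {'a': 41, 'b': 32, 'c': 27}
After line 2 (pop 'b' returns 32): d = {'a': 41, 'c': 27}, removed = 32
After line 3 (pop 'z' missing, returns default 140): d = {'a': 41, 'c': 27}, y = 140

140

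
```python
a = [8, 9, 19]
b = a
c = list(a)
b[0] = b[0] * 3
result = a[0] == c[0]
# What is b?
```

After line 1: a = [8, 9, 19]
After line 2 (b = a, alias): a = [8, 9, 19], b = [8, 9, 19]
After line 3 (c = list(a) is a copy, new object): c = [8, 9, 19]
After line 4 (b[0] = 8 * 3 = 24; mutates shared a/b): a = b = [24, 9, 19], c = [8, 9, 19]
After line 5 (a[0] = 24, c[0] = 8; result = False)

[24, 9, 19]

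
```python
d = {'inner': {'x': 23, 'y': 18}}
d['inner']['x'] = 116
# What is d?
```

After line 1: d = {'inner': {'x': 23, 'y': 18}}
After line 2 (inner x overwritten): d = {'inner': {'x': 116, 'y': 18}}

{'inner': {'x': 116, 'y': 18}}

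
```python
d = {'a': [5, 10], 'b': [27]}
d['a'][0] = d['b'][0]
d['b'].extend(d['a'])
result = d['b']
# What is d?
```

After line 1: d = {'a': [5, 10], 'b': [27]}
After line 2 (a[0] = b[0] = 27): d = {'a': [27, 10], 'b': [27]}
After line 3 (b.extend(a) appends [27, 10]): d = {'a': [27, 10], 'b': [27, 27, 10]}
After line 4: result = d['b'] = [27, 27, 10]

{'a': [27, 10], 'b': [27, 27, 10]}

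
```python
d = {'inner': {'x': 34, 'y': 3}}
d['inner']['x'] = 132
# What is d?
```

After line 1: d = {'inner': {'x': 34, 'y': 3}}
After line 2 (inner x overwritten): d = {'inner': {'x': 132, 'y': 3}}

{'inner': {'x': 132, 'y': 3}}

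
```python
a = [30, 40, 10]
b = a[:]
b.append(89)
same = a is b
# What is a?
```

After line 1: a = [30, 40, 10]
After line 2 (b = a[:] is a shallow copy, new object): a = [30, 40, 10], b = [30, 40, 10]
After line 3 (append only mutates b): a = [30, 40, 10], b = [30, 40, 10, 89]
After line 4 (same = a is b; different objects -> False): same = False

[30, 40, 10]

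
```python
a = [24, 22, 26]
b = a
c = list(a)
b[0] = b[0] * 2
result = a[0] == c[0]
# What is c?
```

After line 1: a = [24, 22, 26]
After line 2 (b = a, alias): a = [24, 22, 26], b = [24, 22, 26]
After line 3 (c = list(a) is a copy, new object): c = [24, 22, 26]
After line 4 (b[0] = 24 * 2 = 48; mutates shared a/b): a = b = [48, 22, 26], c = [24, 22, 26]
After line 5 (a[0] = 48, c[0] = 24; result = False)

[24, 22, 26]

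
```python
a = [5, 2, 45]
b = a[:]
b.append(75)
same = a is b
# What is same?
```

After line 1: a = [5, 2, 45]
After line 2 (b = a[:] is a shallow copy, new object): a = [5, 2, 45], b = [5, 2, 45]
After line 3 (append only mutates b): a = [5, 2, 45], b = [5, 2, 45, 75]
After line 4 (same = a is b; different objects -> False): same = False

False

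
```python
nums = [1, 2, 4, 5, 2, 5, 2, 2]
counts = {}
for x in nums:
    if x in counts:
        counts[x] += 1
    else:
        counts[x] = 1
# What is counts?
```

Initial: counts = {}, nums = [1, 2, 4, 5, 2, 5, 2, 2]
See 1: counts = {1: 1}
See 2: counts = {1: 1, 2: 1}
See 4: counts = {1: 1, 2: 1, 4: 1}
See 5: counts = {1: 1, 2: 1, 4: 1, 5: 1}
See 2: counts = {1: 1, 2: 2, 4: 1, 5: 1}
See 5: counts = {1: 1, 2: 2, 4: 1, 5: 2}
See 2: counts = {1: 1, 2: 3, 4: 1, 5: 2}
See 2: counts = {1: 1, 2: 4, 4: 1, 5: 2}

{1: 1, 2: 4, 4: 1, 5: 2}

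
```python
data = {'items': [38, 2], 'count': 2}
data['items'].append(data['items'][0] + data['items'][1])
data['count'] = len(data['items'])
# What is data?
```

After line 1: data = {'items': [38, 2], 'count': 2}
After line 2 (append 38 + 2 = 40): data = {'items': [38, 2, 40], 'count': 2}
After line 3 (count = len(items) = 3): data = {'items': [38, 2, 40], 'count': 3}

{'items': [38, 2, 40], 'count': 3}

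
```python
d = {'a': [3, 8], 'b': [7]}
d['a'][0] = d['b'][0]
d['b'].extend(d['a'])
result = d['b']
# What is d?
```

After line 1: d = {'a': [3, 8], 'b': [7]}
After line 2 (a[0] = b[0] = 7): d = {'a': [7, 8], 'b': [7]}
After line 3 (b.extend(a) appends [7, 8]): d = {'a': [7, 8], 'b': [7, 7, 8]}
After line 4: result = d['b'] = [7, 7, 8]

{'a': [7, 8], 'b': [7, 7, 8]}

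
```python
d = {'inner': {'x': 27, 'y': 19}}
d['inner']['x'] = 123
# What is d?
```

After line 1: d = {'inner': {'x': 27, 'y': 19}}
After line 2 (inner x overwritten): d = {'inner': {'x': 123, 'y': 19}}

{'inner': {'x': 123, 'y': 19}}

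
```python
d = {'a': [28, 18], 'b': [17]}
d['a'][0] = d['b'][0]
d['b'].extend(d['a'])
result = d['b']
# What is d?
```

After line 1: d = {'a': [28, 18], 'b': [17]}
After line 2 (a[0] = b[0] = 17): d = {'a': [17, 18], 'b': [17]}
After line 3 (b.extend(a) appends [17, 18]): d = {'a': [17, 18], 'b': [17, 17, 18]}
After line 4: result = d['b'] = [17, 17, 18]

{'a': [17, 18], 'b': [17, 17, 18]}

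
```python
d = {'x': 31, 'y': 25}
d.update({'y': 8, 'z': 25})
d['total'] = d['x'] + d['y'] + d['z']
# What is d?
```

After line 1: d = {'x': 31, 'y': 25}
After line 2 (y overwritten, z added): d = {'x': 31, 'y': 8, 'z': 25}
After line 3 (total = 31 + 8 + 25 = 64): d = {'x': 31, 'y': 8, 'z': 25, 'total': 64}

{'x': 31, 'y': 8, 'z': 25, 'total': 64}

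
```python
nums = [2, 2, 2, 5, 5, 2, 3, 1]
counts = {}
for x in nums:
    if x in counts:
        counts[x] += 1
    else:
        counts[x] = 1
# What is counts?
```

Initial: counts = {}, nums = [2, 2, 2, 5, 5, 2, 3, 1]
See 2: counts = {2: 1}
See 2: counts = {2: 2}
See 2: counts = {2: 3}
See 5: counts = {2: 3, 5: 1}
See 5: counts = {2: 3, 5: 2}
See 2: counts = {2: 4, 5: 2}
See 3: counts = {2: 4, 5: 2, 3: 1}
See 1: counts = {2: 4, 5: 2, 3: 1, 1: 1}

{2: 4, 5: 2, 3: 1, 1: 1}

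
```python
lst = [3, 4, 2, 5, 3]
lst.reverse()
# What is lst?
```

[3, 5, 2, 4, 3]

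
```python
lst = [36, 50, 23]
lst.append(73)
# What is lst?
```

[36, 50, 23, 73]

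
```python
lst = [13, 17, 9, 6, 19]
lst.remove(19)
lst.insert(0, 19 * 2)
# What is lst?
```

After line 1: lst = [13, 17, 9, 6, 19]
After line 2 (remove first 19): lst = [13, 17, 9, 6]
After line 3 (insert 38 at index 0): lst = [38, 13, 17, 9, 6]

[38, 13, 17, 9, 6]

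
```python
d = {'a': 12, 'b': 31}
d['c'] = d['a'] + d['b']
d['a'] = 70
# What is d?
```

After line 1: d = {'a': 12, 'b': 31}
After line 2 (d['c'] = 12 + 31): d = {'a': 12, 'b': 31, 'c': 43}
After line 3: d = {'a': 70, 'b': 31, 'c': 43}

{'a': 70, 'b': 31, 'c': 43}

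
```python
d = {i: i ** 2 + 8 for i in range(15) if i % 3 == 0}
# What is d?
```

{0: 8, 3: 17, 6: 44, 9: 89, 12: 152}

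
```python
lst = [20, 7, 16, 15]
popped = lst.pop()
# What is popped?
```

15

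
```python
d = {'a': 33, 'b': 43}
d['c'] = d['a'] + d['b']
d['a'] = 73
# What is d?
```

After line 1: d = {'a': 33, 'b': 43}
After line 2 (d['c'] = 33 + 43): d = {'a': 33, 'b': 43, 'c': 76}
After line 3: d = {'a': 73, 'b': 43, 'c': 76}

{'a': 73, 'b': 43, 'c': 76}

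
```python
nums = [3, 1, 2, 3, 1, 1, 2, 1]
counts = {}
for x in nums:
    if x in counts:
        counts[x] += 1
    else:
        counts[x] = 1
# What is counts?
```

Initial: counts = {}, nums = [3, 1, 2, 3, 1, 1, 2, 1]
See 3: counts = {3: 1}
See 1: counts = {3: 1, 1: 1}
See 2: counts = {3: 1, 1: 1, 2: 1}
See 3: counts = {3: 2, 1: 1, 2: 1}
See 1: counts = {3: 2, 1: 2, 2: 1}
See 1: counts = {3: 2, 1: 3, 2: 1}
See 2: counts = {3: 2, 1: 3, 2: 2}
See 1: counts = {3: 2, 1: 4, 2: 2}

{3: 2, 1: 4, 2: 2}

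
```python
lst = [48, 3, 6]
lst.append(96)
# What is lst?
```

[48, 3, 6, 96]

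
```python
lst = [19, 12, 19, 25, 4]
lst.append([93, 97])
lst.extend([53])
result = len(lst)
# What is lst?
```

After line 1: lst = [19, 12, 19, 25, 4]
After line 2 (append adds [93, 97] as single element): lst = [19, 12, 19, 25, 4, [93, 97]]
After line 3 (extend unpacks [53], adds 53): lst = [19, 12, 19, 25, 4, [93, 97], 53]
After line 4: result = len(lst) = 7

[19, 12, 19, 25, 4, [93, 97], 53]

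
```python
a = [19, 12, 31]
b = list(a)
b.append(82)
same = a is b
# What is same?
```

After line 1: a = [19, 12, 31]
After line 2 (b = list(a) is a shallow copy, new object): a = [19, 12, 31], b = [19, 12, 31]
After line 3 (append only mutates b): a = [19, 12, 31], b = [19, 12, 31, 82]
After line 4 (same = a is b; different objects -> False): same = False

False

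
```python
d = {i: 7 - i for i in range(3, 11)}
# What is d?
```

{3: 4, 4: 3, 5: 2, 6: 1, 7: 0, 8: -1, 9: -2, 10: -3}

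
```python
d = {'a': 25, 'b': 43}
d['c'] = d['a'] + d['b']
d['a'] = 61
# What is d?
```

After line 1: d = {'a': 25, 'b': 43}
After line 2 (d['c'] = 25 + 43): d = {'a': 25, 'b': 43, 'c': 68}
After line 3: d = {'a': 61, 'b': 43, 'c': 68}

{'a': 61, 'b': 43, 'c': 68}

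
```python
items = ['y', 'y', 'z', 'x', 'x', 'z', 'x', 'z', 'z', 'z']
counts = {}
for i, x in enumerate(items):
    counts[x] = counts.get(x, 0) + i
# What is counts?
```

Initial: counts = {}, items = ['y', 'y', 'z', 'x', 'x', 'z', 'x', 'z', 'z', 'z']
i=0, x='y': counts = {'y': 0}
i=1, x='y': counts = {'y': 1}
i=2, x='z': counts = {'y': 1, 'z': 2}
i=3, x='x': counts = {'y': 1, 'z': 2, 'x': 3}
i=4, x='x': counts = {'y': 1, 'z': 2, 'x': 7}
i=5, x='z': counts = {'y': 1, 'z': 7, 'x': 7}
i=6, x='x': counts = {'y': 1, 'z': 7, 'x': 13}
i=7, x='z': counts = {'y': 1, 'z': 14, 'x': 13}
i=8, x='z': counts = {'y': 1, 'z': 22, 'x': 13}
i=9, x='z': counts = {'y': 1, 'z': 31, 'x': 13}

{'y': 1, 'z': 31, 'x': 13}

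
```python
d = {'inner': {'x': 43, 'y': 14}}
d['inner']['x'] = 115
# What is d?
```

After line 1: d = {'inner': {'x': 43, 'y': 14}}
After line 2 (inner x overwritten): d = {'inner': {'x': 115, 'y': 14}}

{'inner': {'x': 115, 'y': 14}}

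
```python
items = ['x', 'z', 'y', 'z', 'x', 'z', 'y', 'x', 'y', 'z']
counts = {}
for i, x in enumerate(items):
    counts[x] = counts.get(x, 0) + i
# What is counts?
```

Initial: counts = {}, items = ['x', 'z', 'y', 'z', 'x', 'z', 'y', 'x', 'y', 'z']
i=0, x='x': counts = {'x': 0}
i=1, x='z': counts = {'x': 0, 'z': 1}
i=2, x='y': counts = {'x': 0, 'z': 1, 'y': 2}
i=3, x='z': counts = {'x': 0, 'z': 4, 'y': 2}
i=4, x='x': counts = {'x': 4, 'z': 4, 'y': 2}
i=5, x='z': counts = {'x': 4, 'z': 9, 'y': 2}
i=6, x='y': counts = {'x': 4, 'z': 9, 'y': 8}
i=7, x='x': counts = {'x': 11, 'z': 9, 'y': 8}
i=8, x='y': counts = {'x': 11, 'z': 9, 'y': 16}
i=9, x='z': counts = {'x': 11, 'z': 18, 'y': 16}

{'x': 11, 'z': 18, 'y': 16}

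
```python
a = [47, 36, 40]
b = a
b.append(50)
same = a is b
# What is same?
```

After line 1: a = [47, 36, 40]
After line 2 (b = a is an alias, same object): a = [47, 36, 40], b = [47, 36, 40]
After line 3 (b.append mutates the shared list): a = [47, 36, 40, 50], b = [47, 36, 40, 50]
After line 4 (same = a is b; same object -> True): same = True

True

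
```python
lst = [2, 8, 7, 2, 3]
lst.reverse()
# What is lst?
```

[3, 2, 7, 8, 2]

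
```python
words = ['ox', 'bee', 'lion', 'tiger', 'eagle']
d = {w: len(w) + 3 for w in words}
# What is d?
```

{'ox': 5, 'bee': 6, 'lion': 7, 'tiger': 8, 'eagle': 8}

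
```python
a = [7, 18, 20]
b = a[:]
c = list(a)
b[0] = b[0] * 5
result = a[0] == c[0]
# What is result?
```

After line 1: a = [7, 18, 20]
After line 2 (b = a[:], copy): a = [7, 18, 20], b = [7, 18, 20]
After line 3 (c = list(a) is a copy, new object): c = [7, 18, 20]
After line 4 (b[0] = 7 * 5 = 35; only b mutates (copy)): a = [7, 18, 20], b = [35, 18, 20], c = [7, 18, 20]
After line 5 (a[0] = 7, c[0] = 7; result = True)

True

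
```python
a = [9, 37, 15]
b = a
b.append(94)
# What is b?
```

After line 1: a = [9, 37, 15]
After line 2 (b = a is an alias, same object): a = [9, 37, 15], b = [9, 37, 15]
After line 3 (b.append mutates the shared list): a = [9, 37, 15, 94], b = [9, 37, 15, 94]

[9, 37, 15, 94]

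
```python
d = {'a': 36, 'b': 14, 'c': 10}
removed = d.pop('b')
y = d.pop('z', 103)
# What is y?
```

After line 1: d = {'a': 36, 'b': 14, 'c': 10}
After line 2 (pop 'b' returns 14): d = {'a': 36, 'c': 10}, removed = 14
After line 3 (pop 'z' missing, returns default 103): d = {'a': 36, 'c': 10}, y = 103

103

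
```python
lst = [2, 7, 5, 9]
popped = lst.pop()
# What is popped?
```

9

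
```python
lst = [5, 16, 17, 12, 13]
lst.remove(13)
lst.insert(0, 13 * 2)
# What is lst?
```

After line 1: lst = [5, 16, 17, 12, 13]
After line 2 (remove first 13): lst = [5, 16, 17, 12]
After line 3 (insert 26 at index 0): lst = [26, 5, 16, 17, 12]

[26, 5, 16, 17, 12]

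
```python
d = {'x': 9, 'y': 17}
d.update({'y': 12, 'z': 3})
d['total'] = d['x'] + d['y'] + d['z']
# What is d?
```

After line 1: d = {'x': 9, 'y': 17}
After line 2 (y overwritten, z added): d = {'x': 9, 'y': 12, 'z': 3}
After line 3 (total = 9 + 12 + 3 = 24): d = {'x': 9, 'y': 12, 'z': 3, 'total': 24}

{'x': 9, 'y': 12, 'z': 3, 'total': 24}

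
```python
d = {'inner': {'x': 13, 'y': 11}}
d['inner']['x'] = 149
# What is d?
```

After line 1: d = {'inner': {'x': 13, 'y': 11}}
After line 2 (inner x overwritten): d = {'inner': {'x': 149, 'y': 11}}

{'inner': {'x': 149, 'y': 11}}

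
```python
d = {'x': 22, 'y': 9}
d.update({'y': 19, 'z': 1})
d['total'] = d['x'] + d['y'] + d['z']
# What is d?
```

After line 1: d = {'x': 22, 'y': 9}
After line 2 (y overwritten, z added): d = {'x': 22, 'y': 19, 'z': 1}
After line 3 (total = 22 + 19 + 1 = 42): d = {'x': 22, 'y': 19, 'z': 1, 'total': 42}

{'x': 22, 'y': 19, 'z': 1, 'total': 42}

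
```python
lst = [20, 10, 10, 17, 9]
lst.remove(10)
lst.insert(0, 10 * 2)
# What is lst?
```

After line 1: lst = [20, 10, 10, 17, 9]
After line 2 (remove first 10): lst = [20, 10, 17, 9]
After line 3 (insert 20 at index 0): lst = [20, 20, 10, 17, 9]

[20, 20, 10, 17, 9]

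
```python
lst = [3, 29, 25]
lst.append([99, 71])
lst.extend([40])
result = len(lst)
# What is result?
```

After line 1: lst = [3, 29, 25]
After line 2 (append adds [99, 71] as single element): lst = [3, 29, 25, [99, 71]]
After line 3 (extend unpacks [40], adds 40): lst = [3, 29, 25, [99, 71], 40]
After line 4: result = len(lst) = 5

5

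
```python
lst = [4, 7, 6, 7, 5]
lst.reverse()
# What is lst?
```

[5, 7, 6, 7, 4]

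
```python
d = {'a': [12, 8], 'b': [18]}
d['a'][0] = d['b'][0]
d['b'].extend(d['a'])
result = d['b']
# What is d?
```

After line 1: d = {'a': [12, 8], 'b': [18]}
After line 2 (a[0] = b[0] = 18): d = {'a': [18, 8], 'b': [18]}
After line 3 (b.extend(a) appends [18, 8]): d = {'a': [18, 8], 'b': [18, 18, 8]}
After line 4: result = d['b'] = [18, 18, 8]

{'a': [18, 8], 'b': [18, 18, 8]}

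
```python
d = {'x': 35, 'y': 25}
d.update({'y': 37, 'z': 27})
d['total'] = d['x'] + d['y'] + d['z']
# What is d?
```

After line 1: d = {'x': 35, 'y': 25}
After line 2 (y overwritten, z added): d = {'x': 35, 'y': 37, 'z': 27}
After line 3 (total = 35 + 37 + 27 = 99): d = {'x': 35, 'y': 37, 'z': 27, 'total': 99}

{'x': 35, 'y': 37, 'z': 27, 'total': 99}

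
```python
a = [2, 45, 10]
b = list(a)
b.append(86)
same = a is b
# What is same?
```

After line 1: a = [2, 45, 10]
After line 2 (b = list(a) is a shallow copy, new object): a = [2, 45, 10], b = [2, 45, 10]
After line 3 (append only mutates b): a = [2, 45, 10], b = [2, 45, 10, 86]
After line 4 (same = a is b; different objects -> False): same = False

False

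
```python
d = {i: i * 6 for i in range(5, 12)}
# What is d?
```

{5: 30, 6: 36, 7: 42, 8: 48, 9: 54, 10: 60, 11: 66}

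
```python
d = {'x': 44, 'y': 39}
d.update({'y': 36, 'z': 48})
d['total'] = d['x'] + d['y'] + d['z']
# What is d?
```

After line 1: d = {'x': 44, 'y': 39}
After line 2 (y overwritten, z added): d = {'x': 44, 'y': 36, 'z': 48}
After line 3 (total = 44 + 36 + 48 = 128): d = {'x': 44, 'y': 36, 'z': 48, 'total': 128}

{'x': 44, 'y': 36, 'z': 48, 'total': 128}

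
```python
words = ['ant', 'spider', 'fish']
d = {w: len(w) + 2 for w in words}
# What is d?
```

{'ant': 5, 'spider': 8, 'fish': 6}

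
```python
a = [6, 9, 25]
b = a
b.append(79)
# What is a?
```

After line 1: a = [6, 9, 25]
After line 2 (b = a is an alias, same object): a = [6, 9, 25], b = [6, 9, 25]
After line 3 (b.append mutates the shared list): a = [6, 9, 25, 79], b = [6, 9, 25, 79]

[6, 9, 25, 79]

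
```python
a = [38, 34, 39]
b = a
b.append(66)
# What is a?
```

After line 1: a = [38, 34, 39]
After line 2 (b = a is an alias, same object): a = [38, 34, 39], b = [38, 34, 39]
After line 3 (b.append mutates the shared list): a = [38, 34, 39, 66], b = [38, 34, 39, 66]

[38, 34, 39, 66]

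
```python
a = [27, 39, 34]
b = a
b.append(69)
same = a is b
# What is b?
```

After line 1: a = [27, 39, 34]
After line 2 (b = a is an alias, same object): a = [27, 39, 34], b = [27, 39, 34]
After line 3 (b.append mutates the shared list): a = [27, 39, 34, 69], b = [27, 39, 34, 69]
After line 4 (same = a is b; same object -> True): same = True

[27, 39, 34, 69]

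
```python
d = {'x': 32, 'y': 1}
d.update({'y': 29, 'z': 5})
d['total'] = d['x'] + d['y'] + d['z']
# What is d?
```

After line 1: d = {'x': 32, 'y': 1}
After line 2 (y overwritten, z added): d = {'x': 32, 'y': 29, 'z': 5}
After line 3 (total = 32 + 29 + 5 = 66): d = {'x': 32, 'y': 29, 'z': 5, 'total': 66}

{'x': 32, 'y': 29, 'z': 5, 'total': 66}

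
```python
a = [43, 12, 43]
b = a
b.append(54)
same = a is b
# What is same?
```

After line 1: a = [43, 12, 43]
After line 2 (b = a is an alias, same object): a = [43, 12, 43], b = [43, 12, 43]
After line 3 (b.append mutates the shared list): a = [43, 12, 43, 54], b = [43, 12, 43, 54]
After line 4 (same = a is b; same object -> True): same = True

True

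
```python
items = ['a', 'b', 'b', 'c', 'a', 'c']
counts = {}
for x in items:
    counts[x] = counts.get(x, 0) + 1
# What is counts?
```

Initial: counts = {}, items = ['a', 'b', 'b', 'c', 'a', 'c']
See 'a': counts = {'a': 1}
See 'b': counts = {'a': 1, 'b': 1}
See 'b': counts = {'a': 1, 'b': 2}
See 'c': counts = {'a': 1, 'b': 2, 'c': 1}
See 'a': counts = {'a': 2, 'b': 2, 'c': 1}
See 'c': counts = {'a': 2, 'b': 2, 'c': 2}

{'a': 2, 'b': 2, 'c': 2}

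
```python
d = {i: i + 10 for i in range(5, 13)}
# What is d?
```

{5: 15, 6: 16, 7: 17, 8: 18, 9: 19, 10: 20, 11: 21, 12: 22}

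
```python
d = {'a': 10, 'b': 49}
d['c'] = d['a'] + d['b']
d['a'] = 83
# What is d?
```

After line 1: d = {'a': 10, 'b': 49}
After line 2 (d['c'] = 10 + 49): d = {'a': 10, 'b': 49, 'c': 59}
After line 3: d = {'a': 83, 'b': 49, 'c': 59}

{'a': 83, 'b': 49, 'c': 59}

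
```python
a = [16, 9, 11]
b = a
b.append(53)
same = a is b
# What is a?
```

After line 1: a = [16, 9, 11]
After line 2 (b = a is an alias, same object): a = [16, 9, 11], b = [16, 9, 11]
After line 3 (b.append mutates the shared list): a = [16, 9, 11, 53], b = [16, 9, 11, 53]
After line 4 (same = a is b; same object -> True): same = True

[16, 9, 11, 53]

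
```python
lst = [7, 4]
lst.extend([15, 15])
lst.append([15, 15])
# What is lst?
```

After line 1: lst = [7, 4]
After line 2 (extend unpacks [15, 15]): lst = [7, 4, 15, 15]
After line 3 (append adds [15, 15] as single element): lst = [7, 4, 15, 15, [15, 15]]

[7, 4, 15, 15, [15, 15]]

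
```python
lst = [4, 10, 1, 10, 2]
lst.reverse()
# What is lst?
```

[2, 10, 1, 10, 4]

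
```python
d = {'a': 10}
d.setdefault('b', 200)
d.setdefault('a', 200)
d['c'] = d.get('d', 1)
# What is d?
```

After line 1: d = {'a': 10}
After line 2 (setdefault adds 'b'=200): d = {'a': 10, 'b': 200}
After line 3 (setdefault 'a' no-op, already exists): d = {'a': 10, 'b': 200}
After line 4 (get('d', 1) returns default since 'd' not in d): d = {'a': 10, 'b': 200, 'c': 1}

{'a': 10, 'b': 200, 'c': 1}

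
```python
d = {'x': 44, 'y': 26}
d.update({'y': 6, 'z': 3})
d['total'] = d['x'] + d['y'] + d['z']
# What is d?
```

After line 1: d = {'x': 44, 'y': 26}
After line 2 (y overwritten, z added): d = {'x': 44, 'y': 6, 'z': 3}
After line 3 (total = 44 + 6 + 3 = 53): d = {'x': 44, 'y': 6, 'z': 3, 'total': 53}

{'x': 44, 'y': 6, 'z': 3, 'total': 53}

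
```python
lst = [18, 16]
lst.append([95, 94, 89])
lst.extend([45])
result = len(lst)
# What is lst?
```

After line 1: lst = [18, 16]
After line 2 (append adds [95, 94, 89] as single element): lst = [18, 16, [95, 94, 89]]
After line 3 (extend unpacks [45], adds 45): lst = [18, 16, [95, 94, 89], 45]
After line 4: result = len(lst) = 4

[18, 16, [95, 94, 89], 45]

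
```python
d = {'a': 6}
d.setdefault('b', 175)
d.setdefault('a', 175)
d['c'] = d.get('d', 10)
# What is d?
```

After line 1: d = {'a': 6}
After line 2 (setdefault adds 'b'=175): d = {'a': 6, 'b': 175}
After line 3 (setdefault 'a' no-op, already exists): d = {'a': 6, 'b': 175}
After line 4 (get('d', 10) returns default since 'd' not in d): d = {'a': 6, 'b': 175, 'c': 10}

{'a': 6, 'b': 175, 'c': 10}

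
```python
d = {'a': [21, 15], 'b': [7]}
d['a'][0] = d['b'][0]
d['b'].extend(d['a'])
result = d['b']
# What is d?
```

After line 1: d = {'a': [21, 15], 'b': [7]}
After line 2 (a[0] = b[0] = 7): d = {'a': [7, 15], 'b': [7]}
After line 3 (b.extend(a) appends [7, 15]): d = {'a': [7, 15], 'b': [7, 7, 15]}
After line 4: result = d['b'] = [7, 7, 15]

{'a': [7, 15], 'b': [7, 7, 15]}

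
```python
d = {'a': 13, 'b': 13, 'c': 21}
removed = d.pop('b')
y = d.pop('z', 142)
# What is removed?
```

After line 1: d = {'a': 13, 'b': 13, 'c': 21}
After line 2 (pop 'b' returns 13): d = {'a': 13, 'c': 21}, removed = 13
After line 3 (pop 'z' missing, returns default 142): d = {'a': 13, 'c': 21}, y = 142

13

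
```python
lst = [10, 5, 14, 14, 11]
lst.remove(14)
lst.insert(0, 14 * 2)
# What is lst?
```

After line 1: lst = [10, 5, 14, 14, 11]
After line 2 (remove first 14): lst = [10, 5, 14, 11]
After line 3 (insert 28 at index 0): lst = [28, 10, 5, 14, 11]

[28, 10, 5, 14, 11]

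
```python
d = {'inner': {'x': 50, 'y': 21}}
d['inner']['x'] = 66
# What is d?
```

After line 1: d = {'inner': {'x': 50, 'y': 21}}
After line 2 (inner x overwritten): d = {'inner': {'x': 66, 'y': 21}}

{'inner': {'x': 66, 'y': 21}}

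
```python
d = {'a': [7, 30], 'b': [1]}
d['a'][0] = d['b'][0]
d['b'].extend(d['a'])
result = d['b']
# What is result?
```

After line 1: d = {'a': [7, 30], 'b': [1]}
After line 2 (a[0] = b[0] = 1): d = {'a': [1, 30], 'b': [1]}
After line 3 (b.extend(a) appends [1, 30]): d = {'a': [1, 30], 'b': [1, 1, 30]}
After line 4: result = d['b'] = [1, 1, 30]

[1, 1, 30]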